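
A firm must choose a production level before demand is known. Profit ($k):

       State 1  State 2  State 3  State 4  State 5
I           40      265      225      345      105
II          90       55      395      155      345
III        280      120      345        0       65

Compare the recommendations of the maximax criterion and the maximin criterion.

maximax → II; maximin → II (agree)

Row maxima: I=345, II=395, III=345
Best best-case = 395 → II.
Row minima: I=40, II=55, III=0
Best worst-case = 55 → II.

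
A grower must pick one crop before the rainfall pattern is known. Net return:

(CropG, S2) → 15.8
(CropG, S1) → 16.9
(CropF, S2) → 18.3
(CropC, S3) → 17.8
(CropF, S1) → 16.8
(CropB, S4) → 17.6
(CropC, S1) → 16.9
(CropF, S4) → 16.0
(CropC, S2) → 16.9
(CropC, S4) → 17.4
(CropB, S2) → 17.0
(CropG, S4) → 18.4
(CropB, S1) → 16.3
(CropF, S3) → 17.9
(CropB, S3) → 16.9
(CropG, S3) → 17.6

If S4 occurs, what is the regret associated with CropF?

Best payoff under S4 is 18.4.
Regret = 18.4 − 16.0 = 2.4.

2.4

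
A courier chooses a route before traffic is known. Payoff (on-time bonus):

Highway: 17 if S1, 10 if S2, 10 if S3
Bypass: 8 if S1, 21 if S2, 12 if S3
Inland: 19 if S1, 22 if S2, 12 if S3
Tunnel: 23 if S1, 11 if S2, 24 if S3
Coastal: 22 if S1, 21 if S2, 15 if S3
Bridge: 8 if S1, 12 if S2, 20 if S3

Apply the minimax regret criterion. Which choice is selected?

Column bests: S1=23, S2=22, S3=24.
Highway regrets: 6, 12, 14 → max 14
Bypass regrets: 15, 1, 12 → max 15
Inland regrets: 4, 0, 12 → max 12
Tunnel regrets: 0, 11, 0 → max 11
Coastal regrets: 1, 1, 9 → max 9
Bridge regrets: 15, 10, 4 → max 15
Smallest max regret = 9 → Coastal.

Coastal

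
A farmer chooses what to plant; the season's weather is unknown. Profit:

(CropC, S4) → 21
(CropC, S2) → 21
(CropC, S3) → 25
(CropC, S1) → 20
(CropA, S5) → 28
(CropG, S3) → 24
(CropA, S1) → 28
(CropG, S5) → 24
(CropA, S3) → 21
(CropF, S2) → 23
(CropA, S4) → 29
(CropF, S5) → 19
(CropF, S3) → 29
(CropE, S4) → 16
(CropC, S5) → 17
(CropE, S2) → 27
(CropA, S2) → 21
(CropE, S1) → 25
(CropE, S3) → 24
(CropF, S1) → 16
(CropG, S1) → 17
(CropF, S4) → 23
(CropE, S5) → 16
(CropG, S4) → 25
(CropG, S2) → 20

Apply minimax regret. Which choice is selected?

CropA

Column bests: S1=28, S2=27, S3=29, S4=29, S5=28.
CropG regrets: 11, 7, 5, 4, 4 → max 11
CropA regrets: 0, 6, 8, 0, 0 → max 8
CropE regrets: 3, 0, 5, 13, 12 → max 13
CropF regrets: 12, 4, 0, 6, 9 → max 12
CropC regrets: 8, 6, 4, 8, 11 → max 11
Smallest max regret = 8 → CropA.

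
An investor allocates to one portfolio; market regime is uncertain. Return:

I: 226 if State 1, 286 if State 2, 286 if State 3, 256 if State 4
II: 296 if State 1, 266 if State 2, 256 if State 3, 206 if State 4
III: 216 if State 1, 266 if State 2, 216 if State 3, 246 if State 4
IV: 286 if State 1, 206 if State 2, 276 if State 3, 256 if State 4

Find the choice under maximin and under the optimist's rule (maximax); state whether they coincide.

Row minima: I=226, II=206, III=216, IV=206
Best worst-case = 226 → I.
Row maxima: I=286, II=296, III=266, IV=286
Best best-case = 296 → II.

maximin → I; maximax → II (disagree)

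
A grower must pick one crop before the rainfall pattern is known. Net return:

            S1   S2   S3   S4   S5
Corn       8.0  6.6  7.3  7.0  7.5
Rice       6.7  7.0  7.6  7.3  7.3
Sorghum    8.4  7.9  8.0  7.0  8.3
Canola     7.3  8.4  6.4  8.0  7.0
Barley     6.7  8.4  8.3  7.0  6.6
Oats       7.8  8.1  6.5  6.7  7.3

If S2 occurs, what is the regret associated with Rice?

1.4

Best payoff under S2 is 8.4.
Regret = 8.4 − 7.0 = 1.4.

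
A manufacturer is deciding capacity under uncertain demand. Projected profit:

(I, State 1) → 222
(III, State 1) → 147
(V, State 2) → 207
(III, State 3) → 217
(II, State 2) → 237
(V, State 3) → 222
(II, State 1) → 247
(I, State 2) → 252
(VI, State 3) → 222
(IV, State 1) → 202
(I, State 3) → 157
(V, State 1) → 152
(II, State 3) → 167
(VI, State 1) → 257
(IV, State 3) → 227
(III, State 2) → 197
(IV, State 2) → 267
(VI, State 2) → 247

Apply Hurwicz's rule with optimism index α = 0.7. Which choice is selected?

I: 0.7·252 + 0.3·157 = 223.5
II: 0.7·247 + 0.3·167 = 223
III: 0.7·217 + 0.3·147 = 196
IV: 0.7·267 + 0.3·202 = 247.5
V: 0.7·222 + 0.3·152 = 201
VI: 0.7·257 + 0.3·222 = 246.5
Highest Hurwicz score = 247.5 → IV.

IV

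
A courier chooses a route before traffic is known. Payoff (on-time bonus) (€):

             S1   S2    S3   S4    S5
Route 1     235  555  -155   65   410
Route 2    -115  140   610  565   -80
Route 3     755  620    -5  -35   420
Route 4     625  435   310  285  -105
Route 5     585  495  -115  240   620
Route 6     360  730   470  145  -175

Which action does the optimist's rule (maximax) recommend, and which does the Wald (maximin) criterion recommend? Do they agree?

Row maxima: Route 1=555, Route 2=610, Route 3=755, Route 4=625, Route 5=620, Route 6=730
Best best-case = 755 → Route 3.
Row minima: Route 1=-155, Route 2=-115, Route 3=-35, Route 4=-105, Route 5=-115, Route 6=-175
Best worst-case = -35 → Route 3.

maximax → Route 3; maximin → Route 3 (agree)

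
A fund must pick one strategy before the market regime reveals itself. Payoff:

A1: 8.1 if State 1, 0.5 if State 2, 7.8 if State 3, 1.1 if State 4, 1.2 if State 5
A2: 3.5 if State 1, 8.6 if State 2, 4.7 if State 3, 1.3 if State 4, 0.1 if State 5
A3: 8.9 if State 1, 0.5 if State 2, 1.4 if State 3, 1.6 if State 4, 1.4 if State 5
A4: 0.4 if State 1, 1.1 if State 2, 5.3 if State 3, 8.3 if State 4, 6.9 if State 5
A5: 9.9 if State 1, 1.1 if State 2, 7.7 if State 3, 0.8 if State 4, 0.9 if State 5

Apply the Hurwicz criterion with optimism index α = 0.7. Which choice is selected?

A1: 0.7·8.1 + 0.3·0.5 = 5.82
A2: 0.7·8.6 + 0.3·0.1 = 6.05
A3: 0.7·8.9 + 0.3·0.5 = 6.38
A4: 0.7·8.3 + 0.3·0.4 = 5.93
A5: 0.7·9.9 + 0.3·0.8 = 7.17
Highest Hurwicz score = 7.17 → A5.

A5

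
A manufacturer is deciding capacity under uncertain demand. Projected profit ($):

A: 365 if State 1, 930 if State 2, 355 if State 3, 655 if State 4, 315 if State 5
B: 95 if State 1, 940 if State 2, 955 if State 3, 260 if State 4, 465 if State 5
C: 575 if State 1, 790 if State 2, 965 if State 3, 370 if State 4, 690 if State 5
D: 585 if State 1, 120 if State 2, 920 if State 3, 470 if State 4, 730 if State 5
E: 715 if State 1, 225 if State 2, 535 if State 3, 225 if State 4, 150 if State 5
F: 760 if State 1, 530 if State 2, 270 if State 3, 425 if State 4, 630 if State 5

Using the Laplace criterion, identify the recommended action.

C

Row averages: A=524, B=543, C=678, D=565, E=370, F=523
Highest average = 678 → C.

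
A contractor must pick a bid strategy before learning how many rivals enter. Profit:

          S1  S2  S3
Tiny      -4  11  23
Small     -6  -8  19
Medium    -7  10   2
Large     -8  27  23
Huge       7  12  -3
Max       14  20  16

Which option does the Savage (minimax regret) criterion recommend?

Max

Column bests: S1=14, S2=27, S3=23.
Tiny regrets: 18, 16, 0 → max 18
Small regrets: 20, 35, 4 → max 35
Medium regrets: 21, 17, 21 → max 21
Large regrets: 22, 0, 0 → max 22
Huge regrets: 7, 15, 26 → max 26
Max regrets: 0, 7, 7 → max 7
Smallest max regret = 7 → Max.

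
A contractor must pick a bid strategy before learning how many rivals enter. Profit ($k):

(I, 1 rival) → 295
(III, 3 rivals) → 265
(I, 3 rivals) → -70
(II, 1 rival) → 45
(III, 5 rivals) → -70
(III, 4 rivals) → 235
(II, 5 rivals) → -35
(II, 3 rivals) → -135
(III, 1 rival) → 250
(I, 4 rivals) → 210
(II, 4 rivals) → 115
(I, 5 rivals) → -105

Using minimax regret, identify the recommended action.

III

Column bests: 1 rival=295, 3 rivals=265, 4 rivals=235, 5 rivals=-35.
I regrets: 0, 335, 25, 70 → max 335
II regrets: 250, 400, 120, 0 → max 400
III regrets: 45, 0, 0, 35 → max 45
Smallest max regret = 45 → III.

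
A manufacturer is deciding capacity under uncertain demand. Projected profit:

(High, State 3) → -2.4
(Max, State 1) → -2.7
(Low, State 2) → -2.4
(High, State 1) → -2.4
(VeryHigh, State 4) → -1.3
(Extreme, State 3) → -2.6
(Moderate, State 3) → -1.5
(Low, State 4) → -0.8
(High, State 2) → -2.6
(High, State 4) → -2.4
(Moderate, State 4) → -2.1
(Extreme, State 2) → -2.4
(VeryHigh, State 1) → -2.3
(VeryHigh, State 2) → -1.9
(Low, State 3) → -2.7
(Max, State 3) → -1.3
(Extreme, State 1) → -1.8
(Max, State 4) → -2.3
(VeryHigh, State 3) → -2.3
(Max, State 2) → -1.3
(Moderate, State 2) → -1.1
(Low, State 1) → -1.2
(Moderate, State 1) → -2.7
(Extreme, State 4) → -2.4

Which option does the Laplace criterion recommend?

Row averages: Low=-1.775, Moderate=-1.85, High=-2.45, VeryHigh=-1.95, Extreme=-2.3, Max=-1.9
Highest average = -1.775 → Low.

Low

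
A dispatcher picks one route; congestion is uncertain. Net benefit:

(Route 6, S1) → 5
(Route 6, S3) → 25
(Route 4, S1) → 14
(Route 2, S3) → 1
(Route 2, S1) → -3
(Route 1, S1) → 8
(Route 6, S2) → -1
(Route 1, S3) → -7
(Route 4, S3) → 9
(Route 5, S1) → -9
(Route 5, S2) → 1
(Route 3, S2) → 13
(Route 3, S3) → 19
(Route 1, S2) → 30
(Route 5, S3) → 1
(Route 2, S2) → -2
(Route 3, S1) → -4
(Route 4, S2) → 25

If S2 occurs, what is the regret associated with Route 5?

Best payoff under S2 is 30.
Regret = 30 − 1 = 29.

29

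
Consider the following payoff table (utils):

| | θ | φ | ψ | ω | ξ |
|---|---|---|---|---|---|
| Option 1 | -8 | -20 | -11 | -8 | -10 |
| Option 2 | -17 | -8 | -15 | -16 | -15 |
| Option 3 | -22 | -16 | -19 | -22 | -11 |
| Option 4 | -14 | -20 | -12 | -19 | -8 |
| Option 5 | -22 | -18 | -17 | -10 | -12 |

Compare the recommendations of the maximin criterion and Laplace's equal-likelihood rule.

Row minima: Option 1=-20, Option 2=-17, Option 3=-22, Option 4=-20, Option 5=-22
Best worst-case = -17 → Option 2.
Row averages: Option 1=-11.4, Option 2=-14.2, Option 3=-18, Option 4=-14.6, Option 5=-15.8
Highest average = -11.4 → Option 1.

maximin → Option 2; laplace → Option 1 (disagree)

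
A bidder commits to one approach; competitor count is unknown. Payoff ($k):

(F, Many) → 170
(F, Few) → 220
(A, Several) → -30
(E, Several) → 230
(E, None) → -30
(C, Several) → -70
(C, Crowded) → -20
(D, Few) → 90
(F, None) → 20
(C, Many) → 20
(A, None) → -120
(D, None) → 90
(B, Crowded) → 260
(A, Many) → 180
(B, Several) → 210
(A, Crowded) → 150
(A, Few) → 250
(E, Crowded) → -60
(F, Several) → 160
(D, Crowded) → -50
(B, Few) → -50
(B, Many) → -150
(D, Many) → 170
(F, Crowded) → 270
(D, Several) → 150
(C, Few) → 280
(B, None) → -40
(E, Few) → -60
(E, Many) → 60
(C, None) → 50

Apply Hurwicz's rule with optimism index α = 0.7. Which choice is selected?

F

A: 0.7·250 + 0.3·(-120) = 139
B: 0.7·260 + 0.3·(-150) = 137
C: 0.7·280 + 0.3·(-70) = 175
D: 0.7·170 + 0.3·(-50) = 104
E: 0.7·230 + 0.3·(-60) = 143
F: 0.7·270 + 0.3·20 = 195
Highest Hurwicz score = 195 → F.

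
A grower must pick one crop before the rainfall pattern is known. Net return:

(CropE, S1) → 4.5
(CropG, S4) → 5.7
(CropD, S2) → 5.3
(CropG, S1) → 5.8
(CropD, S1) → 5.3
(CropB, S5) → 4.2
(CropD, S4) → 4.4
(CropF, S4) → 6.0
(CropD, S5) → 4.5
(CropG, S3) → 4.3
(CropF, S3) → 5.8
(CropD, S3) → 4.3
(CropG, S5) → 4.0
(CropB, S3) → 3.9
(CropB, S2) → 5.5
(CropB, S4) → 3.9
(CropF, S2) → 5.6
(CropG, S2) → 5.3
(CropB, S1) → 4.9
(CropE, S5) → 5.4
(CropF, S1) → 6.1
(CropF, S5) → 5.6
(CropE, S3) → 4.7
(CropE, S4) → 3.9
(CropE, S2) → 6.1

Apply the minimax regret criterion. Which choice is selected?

Column bests: S1=6.1, S2=6.1, S3=5.8, S4=6.0, S5=5.6.
CropB regrets: 1.2, 0.6, 1.9, 2.1, 1.4 → max 2.1
CropF regrets: 0.0, 0.5, 0.0, 0.0, 0.0 → max 0.5
CropG regrets: 0.3, 0.8, 1.5, 0.3, 1.6 → max 1.6
CropD regrets: 0.8, 0.8, 1.5, 1.6, 1.1 → max 1.6
CropE regrets: 1.6, 0.0, 1.1, 2.1, 0.2 → max 2.1
Smallest max regret = 0.5 → CropF.

CropF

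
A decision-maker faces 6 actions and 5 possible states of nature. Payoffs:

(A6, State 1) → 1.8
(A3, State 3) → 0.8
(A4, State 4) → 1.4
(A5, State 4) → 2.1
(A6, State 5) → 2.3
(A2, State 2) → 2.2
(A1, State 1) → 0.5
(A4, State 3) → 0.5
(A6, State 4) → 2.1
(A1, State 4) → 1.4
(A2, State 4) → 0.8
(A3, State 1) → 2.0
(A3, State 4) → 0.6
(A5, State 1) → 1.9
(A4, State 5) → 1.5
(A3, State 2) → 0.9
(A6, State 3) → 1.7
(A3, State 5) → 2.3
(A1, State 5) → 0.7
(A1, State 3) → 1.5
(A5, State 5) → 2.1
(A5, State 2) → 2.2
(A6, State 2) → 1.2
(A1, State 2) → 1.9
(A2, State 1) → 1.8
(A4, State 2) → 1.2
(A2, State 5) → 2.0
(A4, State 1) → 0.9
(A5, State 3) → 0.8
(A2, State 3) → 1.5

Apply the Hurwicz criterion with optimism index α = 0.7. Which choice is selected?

A6

A1: 0.7·1.9 + 0.3·0.5 = 1.48
A2: 0.7·2.2 + 0.3·0.8 = 1.78
A3: 0.7·2.3 + 0.3·0.6 = 1.79
A4: 0.7·1.5 + 0.3·0.5 = 1.2
A5: 0.7·2.2 + 0.3·0.8 = 1.78
A6: 0.7·2.3 + 0.3·1.2 = 1.97
Highest Hurwicz score = 1.97 → A6.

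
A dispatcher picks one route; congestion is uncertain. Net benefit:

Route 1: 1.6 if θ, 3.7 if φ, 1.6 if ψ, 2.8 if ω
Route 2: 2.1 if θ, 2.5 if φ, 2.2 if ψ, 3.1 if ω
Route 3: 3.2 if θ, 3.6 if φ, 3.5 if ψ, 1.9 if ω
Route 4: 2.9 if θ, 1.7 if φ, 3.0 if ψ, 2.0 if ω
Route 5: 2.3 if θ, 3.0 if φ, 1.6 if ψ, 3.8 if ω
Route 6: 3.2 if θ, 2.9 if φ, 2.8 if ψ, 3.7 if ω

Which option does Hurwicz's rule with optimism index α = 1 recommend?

Route 1: 1·3.7 + 0·1.6 = 3.7
Route 2: 1·3.1 + 0·2.1 = 3.1
Route 3: 1·3.6 + 0·1.9 = 3.6
Route 4: 1·3.0 + 0·1.7 = 3
Route 5: 1·3.8 + 0·1.6 = 3.8
Route 6: 1·3.7 + 0·2.8 = 3.7
Highest Hurwicz score = 3.8 → Route 5.

Route 5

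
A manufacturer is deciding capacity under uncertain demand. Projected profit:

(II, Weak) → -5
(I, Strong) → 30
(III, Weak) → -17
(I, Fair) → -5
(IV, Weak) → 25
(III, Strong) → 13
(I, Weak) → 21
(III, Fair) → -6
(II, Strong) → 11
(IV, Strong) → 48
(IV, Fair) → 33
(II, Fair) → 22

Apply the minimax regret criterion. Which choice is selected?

Column bests: Weak=25, Fair=33, Strong=48.
I regrets: 4, 38, 18 → max 38
II regrets: 30, 11, 37 → max 37
III regrets: 42, 39, 35 → max 42
IV regrets: 0, 0, 0 → max 0
Smallest max regret = 0 → IV.

IV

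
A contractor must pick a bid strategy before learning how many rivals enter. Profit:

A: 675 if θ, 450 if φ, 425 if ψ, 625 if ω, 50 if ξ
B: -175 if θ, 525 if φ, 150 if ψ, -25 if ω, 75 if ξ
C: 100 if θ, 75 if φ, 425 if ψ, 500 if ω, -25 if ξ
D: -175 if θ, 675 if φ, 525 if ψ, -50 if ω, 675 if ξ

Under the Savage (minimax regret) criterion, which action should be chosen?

Column bests: θ=675, φ=675, ψ=525, ω=625, ξ=675.
A regrets: 0, 225, 100, 0, 625 → max 625
B regrets: 850, 150, 375, 650, 600 → max 850
C regrets: 575, 600, 100, 125, 700 → max 700
D regrets: 850, 0, 0, 675, 0 → max 850
Smallest max regret = 625 → A.

A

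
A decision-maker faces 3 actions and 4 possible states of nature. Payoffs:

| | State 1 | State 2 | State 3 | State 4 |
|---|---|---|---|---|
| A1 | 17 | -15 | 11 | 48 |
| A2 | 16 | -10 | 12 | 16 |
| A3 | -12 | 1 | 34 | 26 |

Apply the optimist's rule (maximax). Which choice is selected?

Row maxima: A1=48, A2=16, A3=34
Best best-case = 48 → A1.

A1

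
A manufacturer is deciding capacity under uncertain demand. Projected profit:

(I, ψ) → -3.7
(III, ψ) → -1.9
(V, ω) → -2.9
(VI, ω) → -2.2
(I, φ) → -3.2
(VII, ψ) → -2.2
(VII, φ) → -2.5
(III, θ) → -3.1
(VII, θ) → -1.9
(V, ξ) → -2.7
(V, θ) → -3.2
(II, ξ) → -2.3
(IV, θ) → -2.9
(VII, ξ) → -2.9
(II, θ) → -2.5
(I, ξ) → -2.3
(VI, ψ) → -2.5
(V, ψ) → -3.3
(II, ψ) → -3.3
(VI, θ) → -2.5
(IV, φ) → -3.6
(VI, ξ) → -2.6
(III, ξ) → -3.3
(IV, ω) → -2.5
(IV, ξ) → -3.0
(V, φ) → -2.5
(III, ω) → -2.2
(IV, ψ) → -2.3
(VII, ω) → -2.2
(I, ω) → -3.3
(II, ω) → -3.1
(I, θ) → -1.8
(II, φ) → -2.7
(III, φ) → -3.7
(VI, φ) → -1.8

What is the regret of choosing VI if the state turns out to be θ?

Best payoff under θ is -1.8.
Regret = -1.8 − (-2.5) = 0.7.

0.7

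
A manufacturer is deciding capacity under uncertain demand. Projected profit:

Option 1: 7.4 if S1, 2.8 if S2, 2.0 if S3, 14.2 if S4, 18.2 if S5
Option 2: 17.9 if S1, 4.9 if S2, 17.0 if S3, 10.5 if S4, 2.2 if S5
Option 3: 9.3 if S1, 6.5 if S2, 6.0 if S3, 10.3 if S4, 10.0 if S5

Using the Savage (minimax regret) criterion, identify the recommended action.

Option 3

Column bests: S1=17.9, S2=6.5, S3=17.0, S4=14.2, S5=18.2.
Option 1 regrets: 10.5, 3.7, 15.0, 0.0, 0.0 → max 15.0
Option 2 regrets: 0.0, 1.6, 0.0, 3.7, 16.0 → max 16.0
Option 3 regrets: 8.6, 0.0, 11.0, 3.9, 8.2 → max 11.0
Smallest max regret = 11.0 → Option 3.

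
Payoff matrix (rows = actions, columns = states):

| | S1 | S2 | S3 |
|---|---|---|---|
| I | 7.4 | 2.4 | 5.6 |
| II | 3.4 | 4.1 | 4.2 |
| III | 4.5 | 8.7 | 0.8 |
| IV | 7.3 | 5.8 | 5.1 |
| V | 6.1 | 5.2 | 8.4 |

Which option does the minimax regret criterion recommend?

Column bests: S1=7.4, S2=8.7, S3=8.4.
I regrets: 0.0, 6.3, 2.8 → max 6.3
II regrets: 4.0, 4.6, 4.2 → max 4.6
III regrets: 2.9, 0.0, 7.6 → max 7.6
IV regrets: 0.1, 2.9, 3.3 → max 3.3
V regrets: 1.3, 3.5, 0.0 → max 3.5
Smallest max regret = 3.3 → IV.

IV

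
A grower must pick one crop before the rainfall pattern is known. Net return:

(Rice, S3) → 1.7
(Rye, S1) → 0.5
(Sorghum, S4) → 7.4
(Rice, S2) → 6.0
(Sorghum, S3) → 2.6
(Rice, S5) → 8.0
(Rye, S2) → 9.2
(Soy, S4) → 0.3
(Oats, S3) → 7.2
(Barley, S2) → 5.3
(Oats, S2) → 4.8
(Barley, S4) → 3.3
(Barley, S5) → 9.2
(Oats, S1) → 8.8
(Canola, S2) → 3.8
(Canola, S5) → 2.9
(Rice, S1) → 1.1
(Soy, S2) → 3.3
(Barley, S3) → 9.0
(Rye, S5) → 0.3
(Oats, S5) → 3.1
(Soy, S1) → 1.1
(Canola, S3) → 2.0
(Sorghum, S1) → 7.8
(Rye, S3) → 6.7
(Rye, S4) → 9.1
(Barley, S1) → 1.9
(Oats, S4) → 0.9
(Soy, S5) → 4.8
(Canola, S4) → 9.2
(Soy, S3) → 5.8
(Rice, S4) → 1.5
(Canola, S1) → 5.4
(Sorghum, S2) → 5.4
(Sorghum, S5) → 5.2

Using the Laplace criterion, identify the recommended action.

Barley

Row averages: Barley=5.74, Rice=3.66, Canola=4.66, Rye=5.16, Oats=4.96, Sorghum=5.68, Soy=3.06
Highest average = 5.74 → Barley.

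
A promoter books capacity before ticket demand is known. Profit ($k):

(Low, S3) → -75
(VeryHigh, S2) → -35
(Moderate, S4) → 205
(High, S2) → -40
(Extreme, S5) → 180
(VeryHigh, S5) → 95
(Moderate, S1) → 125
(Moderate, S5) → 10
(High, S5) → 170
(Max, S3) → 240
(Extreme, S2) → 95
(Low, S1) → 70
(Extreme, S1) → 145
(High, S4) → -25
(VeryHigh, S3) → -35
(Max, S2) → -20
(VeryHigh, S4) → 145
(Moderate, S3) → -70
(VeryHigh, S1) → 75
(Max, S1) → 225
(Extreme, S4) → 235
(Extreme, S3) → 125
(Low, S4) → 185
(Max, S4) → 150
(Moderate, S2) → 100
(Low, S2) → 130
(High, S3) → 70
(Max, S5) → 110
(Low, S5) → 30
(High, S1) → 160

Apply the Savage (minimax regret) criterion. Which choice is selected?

Column bests: S1=225, S2=130, S3=240, S4=235, S5=180.
Low regrets: 155, 0, 315, 50, 150 → max 315
Moderate regrets: 100, 30, 310, 30, 170 → max 310
High regrets: 65, 170, 170, 260, 10 → max 260
VeryHigh regrets: 150, 165, 275, 90, 85 → max 275
Extreme regrets: 80, 35, 115, 0, 0 → max 115
Max regrets: 0, 150, 0, 85, 70 → max 150
Smallest max regret = 115 → Extreme.

Extreme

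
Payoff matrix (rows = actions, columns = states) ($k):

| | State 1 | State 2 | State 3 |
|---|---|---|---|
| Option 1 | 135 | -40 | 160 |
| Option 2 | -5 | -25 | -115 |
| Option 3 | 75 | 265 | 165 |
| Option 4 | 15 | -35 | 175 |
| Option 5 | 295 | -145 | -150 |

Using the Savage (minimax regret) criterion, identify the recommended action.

Column bests: State 1=295, State 2=265, State 3=175.
Option 1 regrets: 160, 305, 15 → max 305
Option 2 regrets: 300, 290, 290 → max 300
Option 3 regrets: 220, 0, 10 → max 220
Option 4 regrets: 280, 300, 0 → max 300
Option 5 regrets: 0, 410, 325 → max 410
Smallest max regret = 220 → Option 3.

Option 3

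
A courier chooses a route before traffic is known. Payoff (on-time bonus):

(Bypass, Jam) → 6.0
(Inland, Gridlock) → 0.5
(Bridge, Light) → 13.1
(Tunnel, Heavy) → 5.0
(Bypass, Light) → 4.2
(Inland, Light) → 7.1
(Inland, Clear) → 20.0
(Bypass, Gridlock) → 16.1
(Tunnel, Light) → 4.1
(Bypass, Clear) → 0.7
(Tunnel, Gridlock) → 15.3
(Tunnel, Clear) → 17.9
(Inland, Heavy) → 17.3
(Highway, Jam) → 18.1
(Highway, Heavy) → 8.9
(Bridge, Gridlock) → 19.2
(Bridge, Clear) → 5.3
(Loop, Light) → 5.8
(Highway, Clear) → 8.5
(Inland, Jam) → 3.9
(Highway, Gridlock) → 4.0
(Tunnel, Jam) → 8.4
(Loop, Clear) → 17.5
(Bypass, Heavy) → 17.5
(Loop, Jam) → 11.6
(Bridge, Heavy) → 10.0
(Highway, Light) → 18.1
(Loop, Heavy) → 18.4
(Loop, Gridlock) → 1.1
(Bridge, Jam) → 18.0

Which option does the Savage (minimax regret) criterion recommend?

Column bests: Clear=20.0, Light=18.1, Heavy=18.4, Jam=18.1, Gridlock=19.2.
Bridge regrets: 14.7, 5.0, 8.4, 0.1, 0.0 → max 14.7
Tunnel regrets: 2.1, 14.0, 13.4, 9.7, 3.9 → max 14.0
Bypass regrets: 19.3, 13.9, 0.9, 12.1, 3.1 → max 19.3
Loop regrets: 2.5, 12.3, 0.0, 6.5, 18.1 → max 18.1
Highway regrets: 11.5, 0.0, 9.5, 0.0, 15.2 → max 15.2
Inland regrets: 0.0, 11.0, 1.1, 14.2, 18.7 → max 18.7
Smallest max regret = 14.0 → Tunnel.

Tunnel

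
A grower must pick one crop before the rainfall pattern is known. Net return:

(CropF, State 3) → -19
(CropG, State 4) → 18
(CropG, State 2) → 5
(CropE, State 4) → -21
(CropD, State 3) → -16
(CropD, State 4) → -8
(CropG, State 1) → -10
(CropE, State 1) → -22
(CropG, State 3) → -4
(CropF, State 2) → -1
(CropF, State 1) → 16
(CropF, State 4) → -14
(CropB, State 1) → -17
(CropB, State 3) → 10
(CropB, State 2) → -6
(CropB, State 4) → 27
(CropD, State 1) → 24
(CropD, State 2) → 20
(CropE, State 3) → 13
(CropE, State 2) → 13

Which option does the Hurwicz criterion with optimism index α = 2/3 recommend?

CropB

CropG: 2/3·18 + 1/3·(-10) = 26/3
CropD: 2/3·24 + 1/3·(-16) = 32/3
CropE: 2/3·13 + 1/3·(-22) = 4/3
CropB: 2/3·27 + 1/3·(-17) = 37/3
CropF: 2/3·16 + 1/3·(-19) = 13/3
Highest Hurwicz score = 37/3 → CropB.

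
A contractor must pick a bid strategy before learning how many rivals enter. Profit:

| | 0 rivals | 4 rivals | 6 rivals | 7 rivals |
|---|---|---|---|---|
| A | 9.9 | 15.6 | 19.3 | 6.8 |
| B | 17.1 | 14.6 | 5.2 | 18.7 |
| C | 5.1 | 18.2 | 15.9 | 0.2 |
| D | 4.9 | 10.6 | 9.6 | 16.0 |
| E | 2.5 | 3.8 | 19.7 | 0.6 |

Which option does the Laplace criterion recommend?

Row averages: A=12.9, B=13.9, C=9.85, D=10.275, E=6.65
Highest average = 13.9 → B.

B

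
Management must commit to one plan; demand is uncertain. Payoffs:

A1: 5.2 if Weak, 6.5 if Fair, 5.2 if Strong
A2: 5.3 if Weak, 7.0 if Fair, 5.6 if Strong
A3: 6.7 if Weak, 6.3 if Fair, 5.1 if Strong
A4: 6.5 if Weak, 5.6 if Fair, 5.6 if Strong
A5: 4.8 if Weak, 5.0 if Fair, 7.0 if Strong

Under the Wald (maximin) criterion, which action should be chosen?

Row minima: A1=5.2, A2=5.3, A3=5.1, A4=5.6, A5=4.8
Best worst-case = 5.6 → A4.

A4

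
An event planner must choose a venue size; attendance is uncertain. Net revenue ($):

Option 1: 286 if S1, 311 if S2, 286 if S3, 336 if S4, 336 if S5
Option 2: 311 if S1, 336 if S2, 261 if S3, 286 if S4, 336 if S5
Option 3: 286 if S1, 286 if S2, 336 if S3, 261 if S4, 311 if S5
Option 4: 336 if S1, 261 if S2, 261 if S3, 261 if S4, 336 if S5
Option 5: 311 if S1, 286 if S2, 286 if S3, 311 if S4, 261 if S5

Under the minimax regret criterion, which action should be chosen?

Column bests: S1=336, S2=336, S3=336, S4=336, S5=336.
Option 1 regrets: 50, 25, 50, 0, 0 → max 50
Option 2 regrets: 25, 0, 75, 50, 0 → max 75
Option 3 regrets: 50, 50, 0, 75, 25 → max 75
Option 4 regrets: 0, 75, 75, 75, 0 → max 75
Option 5 regrets: 25, 50, 50, 25, 75 → max 75
Smallest max regret = 50 → Option 1.

Option 1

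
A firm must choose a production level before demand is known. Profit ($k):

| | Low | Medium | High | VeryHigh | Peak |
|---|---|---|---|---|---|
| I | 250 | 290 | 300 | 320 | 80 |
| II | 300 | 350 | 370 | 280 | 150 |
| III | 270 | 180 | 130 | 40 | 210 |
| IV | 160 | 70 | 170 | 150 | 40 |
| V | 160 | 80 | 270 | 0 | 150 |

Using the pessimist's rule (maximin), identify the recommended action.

II

Row minima: I=80, II=150, III=40, IV=40, V=0
Best worst-case = 150 → II.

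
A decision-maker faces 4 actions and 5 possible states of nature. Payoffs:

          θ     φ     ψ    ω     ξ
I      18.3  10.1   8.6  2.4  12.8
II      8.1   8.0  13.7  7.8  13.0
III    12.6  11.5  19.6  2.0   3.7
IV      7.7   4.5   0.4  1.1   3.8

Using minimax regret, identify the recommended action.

Column bests: θ=18.3, φ=11.5, ψ=19.6, ω=7.8, ξ=13.0.
I regrets: 0.0, 1.4, 11.0, 5.4, 0.2 → max 11.0
II regrets: 10.2, 3.5, 5.9, 0.0, 0.0 → max 10.2
III regrets: 5.7, 0.0, 0.0, 5.8, 9.3 → max 9.3
IV regrets: 10.6, 7.0, 19.2, 6.7, 9.2 → max 19.2
Smallest max regret = 9.3 → III.

III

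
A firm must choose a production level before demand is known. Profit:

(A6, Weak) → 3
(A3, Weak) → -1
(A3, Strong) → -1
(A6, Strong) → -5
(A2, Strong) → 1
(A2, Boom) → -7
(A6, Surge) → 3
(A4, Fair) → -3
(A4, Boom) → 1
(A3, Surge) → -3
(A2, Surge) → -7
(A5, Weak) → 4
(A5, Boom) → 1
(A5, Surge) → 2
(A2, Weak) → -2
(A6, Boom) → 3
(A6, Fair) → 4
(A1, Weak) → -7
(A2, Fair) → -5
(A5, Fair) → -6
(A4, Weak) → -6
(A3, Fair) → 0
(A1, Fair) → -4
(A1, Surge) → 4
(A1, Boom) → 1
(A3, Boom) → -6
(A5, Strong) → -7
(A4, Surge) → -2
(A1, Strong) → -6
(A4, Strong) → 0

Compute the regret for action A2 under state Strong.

Best payoff under Strong is 1.
Regret = 1 − 1 = 0.

0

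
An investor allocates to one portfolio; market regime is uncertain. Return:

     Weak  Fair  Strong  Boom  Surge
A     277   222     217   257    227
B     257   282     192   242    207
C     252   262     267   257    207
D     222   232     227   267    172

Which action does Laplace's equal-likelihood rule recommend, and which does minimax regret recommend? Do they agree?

Row averages: A=240, B=236, C=249, D=224
Highest average = 249 → C.
Column bests: Weak=277, Fair=282, Strong=267, Boom=267, Surge=227.
A regrets: 0, 60, 50, 10, 0 → max 60
B regrets: 20, 0, 75, 25, 20 → max 75
C regrets: 25, 20, 0, 10, 20 → max 25
D regrets: 55, 50, 40, 0, 55 → max 55
Smallest max regret = 25 → C.

laplace → C; minimax regret → C (agree)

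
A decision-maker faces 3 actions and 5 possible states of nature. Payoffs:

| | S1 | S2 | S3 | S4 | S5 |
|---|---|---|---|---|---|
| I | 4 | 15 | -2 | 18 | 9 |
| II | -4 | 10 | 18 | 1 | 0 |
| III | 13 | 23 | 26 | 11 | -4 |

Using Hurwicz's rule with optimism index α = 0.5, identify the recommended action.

III

I: 0.5·18 + 0.5·(-2) = 8
II: 0.5·18 + 0.5·(-4) = 7
III: 0.5·26 + 0.5·(-4) = 11
Highest Hurwicz score = 11 → III.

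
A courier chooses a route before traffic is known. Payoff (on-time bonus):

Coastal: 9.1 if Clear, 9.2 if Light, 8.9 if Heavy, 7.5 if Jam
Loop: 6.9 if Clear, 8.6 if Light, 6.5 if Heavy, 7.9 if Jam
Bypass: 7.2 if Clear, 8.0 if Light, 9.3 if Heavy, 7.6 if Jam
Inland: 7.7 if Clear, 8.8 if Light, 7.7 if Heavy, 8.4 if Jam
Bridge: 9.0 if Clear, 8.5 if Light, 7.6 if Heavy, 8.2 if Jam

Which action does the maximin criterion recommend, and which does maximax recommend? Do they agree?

Row minima: Coastal=7.5, Loop=6.5, Bypass=7.2, Inland=7.7, Bridge=7.6
Best worst-case = 7.7 → Inland.
Row maxima: Coastal=9.2, Loop=8.6, Bypass=9.3, Inland=8.8, Bridge=9.0
Best best-case = 9.3 → Bypass.

maximin → Inland; maximax → Bypass (disagree)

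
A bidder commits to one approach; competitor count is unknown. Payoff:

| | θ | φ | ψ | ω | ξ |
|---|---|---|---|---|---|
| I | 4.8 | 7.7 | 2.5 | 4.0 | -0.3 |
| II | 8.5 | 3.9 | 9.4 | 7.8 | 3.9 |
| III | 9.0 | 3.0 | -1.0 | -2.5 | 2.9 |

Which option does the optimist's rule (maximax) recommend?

Row maxima: I=7.7, II=9.4, III=9.0
Best best-case = 9.4 → II.

II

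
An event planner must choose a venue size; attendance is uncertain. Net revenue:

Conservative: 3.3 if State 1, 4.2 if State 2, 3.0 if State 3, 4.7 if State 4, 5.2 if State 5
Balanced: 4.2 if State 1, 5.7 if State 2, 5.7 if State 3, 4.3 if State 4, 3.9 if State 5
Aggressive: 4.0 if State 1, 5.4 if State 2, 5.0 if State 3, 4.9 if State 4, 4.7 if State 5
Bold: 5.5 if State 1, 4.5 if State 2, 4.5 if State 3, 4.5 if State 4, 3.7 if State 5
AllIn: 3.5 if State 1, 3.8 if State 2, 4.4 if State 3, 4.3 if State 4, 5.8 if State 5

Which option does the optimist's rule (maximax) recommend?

Row maxima: Conservative=5.2, Balanced=5.7, Aggressive=5.4, Bold=5.5, AllIn=5.8
Best best-case = 5.8 → AllIn.

AllIn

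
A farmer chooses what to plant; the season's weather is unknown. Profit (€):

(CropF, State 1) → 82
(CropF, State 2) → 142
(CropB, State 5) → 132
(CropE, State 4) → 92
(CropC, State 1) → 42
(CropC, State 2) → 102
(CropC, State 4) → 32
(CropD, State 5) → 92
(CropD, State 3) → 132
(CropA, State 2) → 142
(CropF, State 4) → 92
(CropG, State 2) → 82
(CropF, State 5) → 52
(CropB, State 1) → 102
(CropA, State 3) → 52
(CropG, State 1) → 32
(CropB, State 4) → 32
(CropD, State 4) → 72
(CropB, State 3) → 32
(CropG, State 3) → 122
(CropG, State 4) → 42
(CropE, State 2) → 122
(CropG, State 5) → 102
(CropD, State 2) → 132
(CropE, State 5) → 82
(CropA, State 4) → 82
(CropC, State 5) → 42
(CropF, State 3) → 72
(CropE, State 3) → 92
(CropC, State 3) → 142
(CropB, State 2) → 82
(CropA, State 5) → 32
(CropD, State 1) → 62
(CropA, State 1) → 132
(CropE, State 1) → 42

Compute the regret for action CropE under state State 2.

Best payoff under State 2 is 142.
Regret = 142 − 122 = 20.

20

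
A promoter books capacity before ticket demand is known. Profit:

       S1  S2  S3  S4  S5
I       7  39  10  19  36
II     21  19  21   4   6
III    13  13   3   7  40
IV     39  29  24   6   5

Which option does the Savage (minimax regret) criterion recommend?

III

Column bests: S1=39, S2=39, S3=24, S4=19, S5=40.
I regrets: 32, 0, 14, 0, 4 → max 32
II regrets: 18, 20, 3, 15, 34 → max 34
III regrets: 26, 26, 21, 12, 0 → max 26
IV regrets: 0, 10, 0, 13, 35 → max 35
Smallest max regret = 26 → III.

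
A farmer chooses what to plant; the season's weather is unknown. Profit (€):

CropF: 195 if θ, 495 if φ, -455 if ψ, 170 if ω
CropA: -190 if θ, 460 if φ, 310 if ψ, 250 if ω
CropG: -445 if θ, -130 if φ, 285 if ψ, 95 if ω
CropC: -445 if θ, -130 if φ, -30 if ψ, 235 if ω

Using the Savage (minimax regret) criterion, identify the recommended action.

Column bests: θ=195, φ=495, ψ=310, ω=250.
CropF regrets: 0, 0, 765, 80 → max 765
CropA regrets: 385, 35, 0, 0 → max 385
CropG regrets: 640, 625, 25, 155 → max 640
CropC regrets: 640, 625, 340, 15 → max 640
Smallest max regret = 385 → CropA.

CropA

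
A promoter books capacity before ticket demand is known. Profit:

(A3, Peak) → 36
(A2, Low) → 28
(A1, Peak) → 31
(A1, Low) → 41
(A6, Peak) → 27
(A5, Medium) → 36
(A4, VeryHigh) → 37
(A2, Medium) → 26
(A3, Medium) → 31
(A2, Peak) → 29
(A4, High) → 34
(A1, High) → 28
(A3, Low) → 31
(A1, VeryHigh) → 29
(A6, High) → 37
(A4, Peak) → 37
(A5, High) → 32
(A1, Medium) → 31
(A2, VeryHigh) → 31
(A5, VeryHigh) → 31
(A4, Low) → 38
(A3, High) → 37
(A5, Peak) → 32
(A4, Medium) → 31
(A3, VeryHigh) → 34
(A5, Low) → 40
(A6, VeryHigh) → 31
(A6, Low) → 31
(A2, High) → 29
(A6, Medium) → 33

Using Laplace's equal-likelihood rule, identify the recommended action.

A4

Row averages: A1=32, A2=28.6, A3=33.8, A4=35.4, A5=34.2, A6=31.8
Highest average = 35.4 → A4.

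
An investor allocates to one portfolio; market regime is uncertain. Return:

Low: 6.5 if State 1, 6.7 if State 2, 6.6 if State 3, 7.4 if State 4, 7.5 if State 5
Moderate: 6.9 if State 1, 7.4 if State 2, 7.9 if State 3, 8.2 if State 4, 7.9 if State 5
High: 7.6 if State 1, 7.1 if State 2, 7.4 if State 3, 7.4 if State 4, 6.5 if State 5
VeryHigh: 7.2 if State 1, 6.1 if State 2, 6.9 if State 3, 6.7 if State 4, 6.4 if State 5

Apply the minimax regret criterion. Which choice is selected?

Column bests: State 1=7.6, State 2=7.4, State 3=7.9, State 4=8.2, State 5=7.9.
Low regrets: 1.1, 0.7, 1.3, 0.8, 0.4 → max 1.3
Moderate regrets: 0.7, 0.0, 0.0, 0.0, 0.0 → max 0.7
High regrets: 0.0, 0.3, 0.5, 0.8, 1.4 → max 1.4
VeryHigh regrets: 0.4, 1.3, 1.0, 1.5, 1.5 → max 1.5
Smallest max regret = 0.7 → Moderate.

Moderate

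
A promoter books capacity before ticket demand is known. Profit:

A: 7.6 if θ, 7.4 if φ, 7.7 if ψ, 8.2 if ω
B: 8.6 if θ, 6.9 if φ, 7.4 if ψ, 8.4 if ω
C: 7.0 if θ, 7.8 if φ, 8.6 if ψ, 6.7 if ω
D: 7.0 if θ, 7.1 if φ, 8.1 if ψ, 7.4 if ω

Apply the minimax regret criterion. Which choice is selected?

Column bests: θ=8.6, φ=7.8, ψ=8.6, ω=8.4.
A regrets: 1.0, 0.4, 0.9, 0.2 → max 1.0
B regrets: 0.0, 0.9, 1.2, 0.0 → max 1.2
C regrets: 1.6, 0.0, 0.0, 1.7 → max 1.7
D regrets: 1.6, 0.7, 0.5, 1.0 → max 1.6
Smallest max regret = 1.0 → A.

A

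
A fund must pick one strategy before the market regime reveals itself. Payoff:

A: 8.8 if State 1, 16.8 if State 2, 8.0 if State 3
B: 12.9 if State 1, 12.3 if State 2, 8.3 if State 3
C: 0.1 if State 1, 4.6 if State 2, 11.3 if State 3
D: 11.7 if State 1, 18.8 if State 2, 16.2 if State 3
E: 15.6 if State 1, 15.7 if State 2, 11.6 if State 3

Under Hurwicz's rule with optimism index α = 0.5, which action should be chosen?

D

A: 0.5·16.8 + 0.5·8.0 = 12.4
B: 0.5·12.9 + 0.5·8.3 = 10.6
C: 0.5·11.3 + 0.5·0.1 = 5.7
D: 0.5·18.8 + 0.5·11.7 = 15.25
E: 0.5·15.7 + 0.5·11.6 = 13.65
Highest Hurwicz score = 15.25 → D.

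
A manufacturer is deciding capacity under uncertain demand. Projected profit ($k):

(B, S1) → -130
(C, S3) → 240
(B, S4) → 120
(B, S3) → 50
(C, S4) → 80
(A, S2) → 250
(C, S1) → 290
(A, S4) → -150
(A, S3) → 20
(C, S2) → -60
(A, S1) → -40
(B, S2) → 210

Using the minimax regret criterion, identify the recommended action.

Column bests: S1=290, S2=250, S3=240, S4=120.
A regrets: 330, 0, 220, 270 → max 330
B regrets: 420, 40, 190, 0 → max 420
C regrets: 0, 310, 0, 40 → max 310
Smallest max regret = 310 → C.

C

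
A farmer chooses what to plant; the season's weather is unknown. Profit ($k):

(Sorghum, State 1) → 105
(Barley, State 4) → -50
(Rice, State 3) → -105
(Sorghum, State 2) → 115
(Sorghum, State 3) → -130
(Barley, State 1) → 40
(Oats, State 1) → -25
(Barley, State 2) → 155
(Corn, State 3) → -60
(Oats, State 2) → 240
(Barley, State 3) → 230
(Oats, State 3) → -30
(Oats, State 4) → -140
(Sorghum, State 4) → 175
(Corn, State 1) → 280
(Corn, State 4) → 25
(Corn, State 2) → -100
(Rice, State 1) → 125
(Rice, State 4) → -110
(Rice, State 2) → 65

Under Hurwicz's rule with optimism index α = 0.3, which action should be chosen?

Sorghum: 0.3·175 + 0.7·(-130) = -38.5
Barley: 0.3·230 + 0.7·(-50) = 34
Oats: 0.3·240 + 0.7·(-140) = -26
Corn: 0.3·280 + 0.7·(-100) = 14
Rice: 0.3·125 + 0.7·(-110) = -39.5
Highest Hurwicz score = 34 → Barley.

Barley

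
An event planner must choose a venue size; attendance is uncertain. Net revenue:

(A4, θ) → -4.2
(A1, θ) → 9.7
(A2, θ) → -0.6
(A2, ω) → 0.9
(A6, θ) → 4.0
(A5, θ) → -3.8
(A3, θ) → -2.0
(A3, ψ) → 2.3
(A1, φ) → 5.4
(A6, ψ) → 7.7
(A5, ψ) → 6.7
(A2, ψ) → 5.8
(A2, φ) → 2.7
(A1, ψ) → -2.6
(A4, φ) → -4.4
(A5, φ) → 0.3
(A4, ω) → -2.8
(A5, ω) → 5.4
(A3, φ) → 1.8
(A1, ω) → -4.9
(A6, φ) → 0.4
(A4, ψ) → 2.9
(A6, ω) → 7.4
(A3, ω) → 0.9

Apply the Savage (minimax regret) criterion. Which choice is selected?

Column bests: θ=9.7, φ=5.4, ψ=7.7, ω=7.4.
A1 regrets: 0.0, 0.0, 10.3, 12.3 → max 12.3
A2 regrets: 10.3, 2.7, 1.9, 6.5 → max 10.3
A3 regrets: 11.7, 3.6, 5.4, 6.5 → max 11.7
A4 regrets: 13.9, 9.8, 4.8, 10.2 → max 13.9
A5 regrets: 13.5, 5.1, 1.0, 2.0 → max 13.5
A6 regrets: 5.7, 5.0, 0.0, 0.0 → max 5.7
Smallest max regret = 5.7 → A6.

A6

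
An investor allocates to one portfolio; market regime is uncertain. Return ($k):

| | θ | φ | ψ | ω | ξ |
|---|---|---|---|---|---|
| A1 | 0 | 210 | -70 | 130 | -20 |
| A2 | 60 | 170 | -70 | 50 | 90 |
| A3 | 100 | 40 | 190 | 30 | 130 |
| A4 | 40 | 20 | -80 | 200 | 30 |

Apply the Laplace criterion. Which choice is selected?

Row averages: A1=50, A2=60, A3=98, A4=42
Highest average = 98 → A3.

A3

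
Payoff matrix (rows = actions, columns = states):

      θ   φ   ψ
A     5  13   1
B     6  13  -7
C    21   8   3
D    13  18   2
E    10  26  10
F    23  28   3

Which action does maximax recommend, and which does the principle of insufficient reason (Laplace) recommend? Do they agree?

Row maxima: A=13, B=13, C=21, D=18, E=26, F=28
Best best-case = 28 → F.
Row averages: A=19/3, B=4, C=32/3, D=11, E=46/3, F=18
Highest average = 18 → F.

maximax → F; laplace → F (agree)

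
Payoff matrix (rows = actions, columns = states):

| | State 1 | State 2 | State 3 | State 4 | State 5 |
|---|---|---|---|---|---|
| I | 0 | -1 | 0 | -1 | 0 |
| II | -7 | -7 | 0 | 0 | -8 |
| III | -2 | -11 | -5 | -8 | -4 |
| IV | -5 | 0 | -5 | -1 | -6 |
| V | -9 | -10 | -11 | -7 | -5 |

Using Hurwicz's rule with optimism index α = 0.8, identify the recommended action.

I: 0.8·0 + 0.2·(-1) = -0.2
II: 0.8·0 + 0.2·(-8) = -1.6
III: 0.8·(-2) + 0.2·(-11) = -3.8
IV: 0.8·0 + 0.2·(-6) = -1.2
V: 0.8·(-5) + 0.2·(-11) = -6.2
Highest Hurwicz score = -0.2 → I.

I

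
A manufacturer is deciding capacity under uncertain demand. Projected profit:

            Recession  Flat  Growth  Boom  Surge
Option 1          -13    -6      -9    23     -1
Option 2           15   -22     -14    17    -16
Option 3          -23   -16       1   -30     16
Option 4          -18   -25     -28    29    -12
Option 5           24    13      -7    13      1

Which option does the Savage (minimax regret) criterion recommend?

Option 5

Column bests: Recession=24, Flat=13, Growth=1, Boom=29, Surge=16.
Option 1 regrets: 37, 19, 10, 6, 17 → max 37
Option 2 regrets: 9, 35, 15, 12, 32 → max 35
Option 3 regrets: 47, 29, 0, 59, 0 → max 59
Option 4 regrets: 42, 38, 29, 0, 28 → max 42
Option 5 regrets: 0, 0, 8, 16, 15 → max 16
Smallest max regret = 16 → Option 5.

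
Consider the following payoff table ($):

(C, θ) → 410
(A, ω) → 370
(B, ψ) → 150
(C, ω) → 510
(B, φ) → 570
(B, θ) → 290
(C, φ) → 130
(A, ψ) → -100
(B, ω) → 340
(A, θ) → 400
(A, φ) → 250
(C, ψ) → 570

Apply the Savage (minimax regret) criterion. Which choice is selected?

B

Column bests: θ=410, φ=570, ψ=570, ω=510.
A regrets: 10, 320, 670, 140 → max 670
B regrets: 120, 0, 420, 170 → max 420
C regrets: 0, 440, 0, 0 → max 440
Smallest max regret = 420 → B.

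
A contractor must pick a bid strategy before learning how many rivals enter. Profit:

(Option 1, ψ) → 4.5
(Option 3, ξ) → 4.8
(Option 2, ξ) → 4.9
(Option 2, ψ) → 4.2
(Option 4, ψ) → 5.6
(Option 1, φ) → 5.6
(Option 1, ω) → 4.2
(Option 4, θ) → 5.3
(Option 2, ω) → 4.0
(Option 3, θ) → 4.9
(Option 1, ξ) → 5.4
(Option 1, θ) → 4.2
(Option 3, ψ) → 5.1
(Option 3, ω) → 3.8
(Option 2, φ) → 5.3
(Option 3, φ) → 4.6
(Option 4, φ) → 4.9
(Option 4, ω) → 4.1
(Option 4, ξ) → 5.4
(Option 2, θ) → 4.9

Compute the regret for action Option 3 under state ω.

Best payoff under ω is 4.2.
Regret = 4.2 − 3.8 = 0.4.

0.4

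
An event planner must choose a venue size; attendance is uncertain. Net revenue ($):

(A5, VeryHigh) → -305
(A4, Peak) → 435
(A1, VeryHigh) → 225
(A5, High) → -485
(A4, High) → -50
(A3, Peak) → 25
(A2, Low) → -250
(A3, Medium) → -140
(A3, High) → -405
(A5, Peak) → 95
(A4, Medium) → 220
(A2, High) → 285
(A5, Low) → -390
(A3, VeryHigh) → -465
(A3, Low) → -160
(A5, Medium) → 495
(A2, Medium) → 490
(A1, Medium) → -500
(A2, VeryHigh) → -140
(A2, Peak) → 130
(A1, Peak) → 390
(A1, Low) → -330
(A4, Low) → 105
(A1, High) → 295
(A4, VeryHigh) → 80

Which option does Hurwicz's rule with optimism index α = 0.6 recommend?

A4

A1: 0.6·390 + 0.4·(-500) = 34
A2: 0.6·490 + 0.4·(-250) = 194
A3: 0.6·25 + 0.4·(-465) = -171
A4: 0.6·435 + 0.4·(-50) = 241
A5: 0.6·495 + 0.4·(-485) = 103
Highest Hurwicz score = 241 → A4.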